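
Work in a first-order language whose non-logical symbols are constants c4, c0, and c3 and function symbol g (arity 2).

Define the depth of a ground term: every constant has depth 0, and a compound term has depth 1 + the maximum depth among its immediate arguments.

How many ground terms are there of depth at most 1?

12

Let N_k count ground terms of depth at most k. Each non-constant term of depth ≤ k is some function symbol applied to depth-≤(k−1) arguments, giving N_k = 3 + N_{k-1}^2.
N_0 = 3
N_1 = 3 + 3^2 = 12
Explicitly: c4, c0, c3, g(c4, c4), g(c4, c0), g(c4, c3), g(c0, c4), g(c0, c0), g(c0, c3), g(c3, c4), g(c3, c0), g(c3, c3).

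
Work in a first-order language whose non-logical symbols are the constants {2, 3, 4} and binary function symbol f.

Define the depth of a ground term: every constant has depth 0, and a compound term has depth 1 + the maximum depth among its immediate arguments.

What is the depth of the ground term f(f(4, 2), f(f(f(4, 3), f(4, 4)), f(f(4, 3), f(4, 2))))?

4

depth(f(4, 2)) = 1 + max(0, 0) = 1
depth(f(4, 3)) = 1 + max(0, 0) = 1
depth(f(4, 4)) = 1 + max(0, 0) = 1
depth(f(f(4, 3), f(4, 4))) = 1 + max(1, 1) = 2
depth(f(f(4, 3), f(4, 2))) = 1 + max(1, 1) = 2
depth(f(f(f(4, 3), f(4, 4)), f(f(4, 3), f(4, 2)))) = 1 + max(2, 2) = 3
depth(f(f(4, 2), f(f(f(4, 3), f(4, 4)), f(f(4, 3), f(4, 2))))) = 1 + max(1, 3) = 4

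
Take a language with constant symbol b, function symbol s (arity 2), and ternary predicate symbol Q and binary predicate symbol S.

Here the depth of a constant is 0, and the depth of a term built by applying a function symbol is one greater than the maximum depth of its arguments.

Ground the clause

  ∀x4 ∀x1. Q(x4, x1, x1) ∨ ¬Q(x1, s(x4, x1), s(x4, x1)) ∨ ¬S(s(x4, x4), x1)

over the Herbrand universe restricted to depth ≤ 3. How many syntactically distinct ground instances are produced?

676

Ground terms of depth ≤ 3:
  Let N_k count ground terms of depth at most k. Each non-constant term of depth ≤ k is some function symbol applied to depth-≤(k−1) arguments, giving N_k = 1 + N_{k-1}^2.
  N_0 = 1
  N_1 = 1 + 1^2 = 2
  N_2 = 1 + 2^2 = 5
  N_3 = 1 + 5^2 = 26
So there are 26 ground terms available for substitution.
Each of x4, x1 ranges independently over the available ground terms, and distinct assignments produce distinct instances.
Number of ground instances = 26^2 = 676.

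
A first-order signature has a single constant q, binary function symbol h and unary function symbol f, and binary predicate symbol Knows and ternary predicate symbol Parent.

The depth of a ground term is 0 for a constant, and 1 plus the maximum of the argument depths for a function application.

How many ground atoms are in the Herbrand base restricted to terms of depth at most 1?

First count ground terms of depth ≤ 1.
Write N_k for the number of ground terms of depth ≤ k. A term of depth ≤ k is either a constant or a function symbol applied to arguments of depth ≤ k−1, so N_k = 1 + N_{k-1}^2 + N_{k-1}.
N_0 = 1
N_1 = 1 + 1^2 + 1 = 3
Explicitly: q, h(q, q), f(q).
So |H| = 3.
A ground atom is a predicate applied to a tuple of terms from H, so the count is the sum over predicates of |H|^arity:
  Knows: 3^2 = 9;  Parent: 3^3 = 27
Total ground atoms: 9 + 27 = 36.

36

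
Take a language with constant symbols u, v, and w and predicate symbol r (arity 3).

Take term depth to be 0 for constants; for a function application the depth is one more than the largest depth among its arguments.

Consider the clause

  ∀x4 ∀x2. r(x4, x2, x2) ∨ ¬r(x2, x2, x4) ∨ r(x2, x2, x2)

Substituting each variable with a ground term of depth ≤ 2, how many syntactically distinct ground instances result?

9

Ground terms of depth ≤ 2:
  With no function symbols every ground term is a constant, so there are exactly 3 ground terms at every depth bound.
  N_0 = 3
  N_1 = 3
  N_2 = 3
  Explicitly: u, v, w.
So there are 3 ground terms available for substitution.
The body mentions every one of the 2 quantified variables; since ground terms form a free algebra, no two substitutions collapse to the same formula.
Number of ground instances = 3^2 = 9.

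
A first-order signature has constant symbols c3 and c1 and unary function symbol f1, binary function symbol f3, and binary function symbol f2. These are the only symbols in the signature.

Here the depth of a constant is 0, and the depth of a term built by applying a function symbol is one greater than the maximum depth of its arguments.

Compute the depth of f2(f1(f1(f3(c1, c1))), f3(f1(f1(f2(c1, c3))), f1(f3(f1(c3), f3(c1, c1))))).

5

depth(f3(c1, c1)) = 1 + max(0, 0) = 1
depth(f1(f3(c1, c1))) = 1 + depth(f3(c1, c1)) = 1 + 1 = 2
depth(f1(f1(f3(c1, c1)))) = 1 + depth(f1(f3(c1, c1))) = 1 + 2 = 3
depth(f2(c1, c3)) = 1 + max(0, 0) = 1
depth(f1(f2(c1, c3))) = 1 + depth(f2(c1, c3)) = 1 + 1 = 2
depth(f1(f1(f2(c1, c3)))) = 1 + depth(f1(f2(c1, c3))) = 1 + 2 = 3
depth(f1(c3)) = 1 + depth(c3) = 1 + 0 = 1
depth(f3(f1(c3), f3(c1, c1))) = 1 + max(1, 1) = 2
depth(f1(f3(f1(c3), f3(c1, c1)))) = 1 + depth(f3(f1(c3), f3(c1, c1))) = 1 + 2 = 3
depth(f3(f1(f1(f2(c1, c3))), f1(f3(f1(c3), f3(c1, c1))))) = 1 + max(3, 3) = 4
depth(f2(f1(f1(f3(c1, c1))), f3(f1(f1(f2(c1, c3))), f1(f3(f1(c3), f3(c1, c1)))))) = 1 + max(3, 4) = 5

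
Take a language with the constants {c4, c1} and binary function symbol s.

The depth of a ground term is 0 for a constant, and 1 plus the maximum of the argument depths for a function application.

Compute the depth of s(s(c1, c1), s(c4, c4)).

depth(s(c1, c1)) = 1 + max(0, 0) = 1
depth(s(c4, c4)) = 1 + max(0, 0) = 1
depth(s(s(c1, c1), s(c4, c4))) = 1 + max(1, 1) = 2

2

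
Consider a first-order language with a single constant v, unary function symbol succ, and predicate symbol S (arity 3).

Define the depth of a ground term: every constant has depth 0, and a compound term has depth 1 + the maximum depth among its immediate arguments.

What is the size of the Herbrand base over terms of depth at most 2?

First count ground terms of depth ≤ 2.
Write N_k for the number of ground terms of depth ≤ k. A term of depth ≤ k is either a constant or a function symbol applied to arguments of depth ≤ k−1, so N_k = 1 + N_{k-1}.
N_0 = 1
N_1 = 1 + 1 = 2
N_2 = 1 + 2 = 3
Explicitly: v, succ(v), succ(succ(v)).
So |H| = 3.
Each predicate of arity r yields |H|^r ground atoms (one per choice of an r-tuple from H):
  S: 3^3 = 27
Total ground atoms: 27.

27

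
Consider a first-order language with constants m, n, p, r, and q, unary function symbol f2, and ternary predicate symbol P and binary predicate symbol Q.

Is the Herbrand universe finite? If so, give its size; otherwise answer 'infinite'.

infinite

The signature has at least one function symbol (f2, arity 1) and at least one constant (m).
Iterating f2 gives infinitely many distinct ground terms: m, f2(m), f2(f2(m)), ...
So the Herbrand universe is infinite.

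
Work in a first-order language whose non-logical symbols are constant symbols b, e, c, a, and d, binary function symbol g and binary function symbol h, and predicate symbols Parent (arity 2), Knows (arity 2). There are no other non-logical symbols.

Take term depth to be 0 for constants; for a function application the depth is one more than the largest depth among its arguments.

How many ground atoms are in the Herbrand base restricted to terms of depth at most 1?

6050

First count ground terms of depth ≤ 1.
Let N_k count ground terms of depth at most k. Each non-constant term of depth ≤ k is some function symbol applied to depth-≤(k−1) arguments, giving N_k = 5 + N_{k-1}^2 + N_{k-1}^2.
N_0 = 5
N_1 = 5 + 5^2 + 5^2 = 55
So |H| = 55.
A ground atom is a predicate applied to a tuple of terms from H, so the count is the sum over predicates of |H|^arity:
  Parent: 55^2 = 3025;  Knows: 55^2 = 3025
Total ground atoms: 3025 + 3025 = 6050.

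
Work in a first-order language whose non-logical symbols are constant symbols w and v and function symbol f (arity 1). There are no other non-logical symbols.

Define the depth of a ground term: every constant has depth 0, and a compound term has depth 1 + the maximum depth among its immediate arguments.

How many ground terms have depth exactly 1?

2

Write N_k for the number of ground terms of depth ≤ k. A term of depth ≤ k is either a constant or a function symbol applied to arguments of depth ≤ k−1, so N_k = 2 + N_{k-1}.
N_0 = 2
N_1 = 2 + 2 = 4
Terms of depth exactly 1: N_1 − N_0 = 4 − 2 = 2.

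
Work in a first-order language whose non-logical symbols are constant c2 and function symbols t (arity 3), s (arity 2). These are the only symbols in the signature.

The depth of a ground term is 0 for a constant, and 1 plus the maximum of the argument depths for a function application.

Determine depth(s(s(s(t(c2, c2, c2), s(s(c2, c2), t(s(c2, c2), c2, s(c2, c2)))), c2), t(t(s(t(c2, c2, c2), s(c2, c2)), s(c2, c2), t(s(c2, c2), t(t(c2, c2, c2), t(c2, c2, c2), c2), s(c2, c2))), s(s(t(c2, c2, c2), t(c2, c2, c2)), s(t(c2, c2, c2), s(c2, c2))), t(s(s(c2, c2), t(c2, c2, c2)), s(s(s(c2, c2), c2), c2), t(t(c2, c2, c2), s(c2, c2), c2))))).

depth(t(c2, c2, c2)) = 1 + max(0, 0, 0) = 1
depth(s(c2, c2)) = 1 + max(0, 0) = 1
depth(t(s(c2, c2), c2, s(c2, c2))) = 1 + max(1, 0, 1) = 2
depth(s(s(c2, c2), t(s(c2, c2), c2, s(c2, c2)))) = 1 + max(1, 2) = 3
depth(s(t(c2, c2, c2), s(s(c2, c2), t(s(c2, c2), c2, s(c2, c2))))) = 1 + max(1, 3) = 4
depth(s(s(t(c2, c2, c2), s(s(c2, c2), t(s(c2, c2), c2, s(c2, c2)))), c2)) = 1 + max(4, 0) = 5
depth(s(t(c2, c2, c2), s(c2, c2))) = 1 + max(1, 1) = 2
depth(t(t(c2, c2, c2), t(c2, c2, c2), c2)) = 1 + max(1, 1, 0) = 2
depth(t(s(c2, c2), t(t(c2, c2, c2), t(c2, c2, c2), c2), s(c2, c2))) = 1 + max(1, 2, 1) = 3
depth(t(s(t(c2, c2, c2), s(c2, c2)), s(c2, c2), t(s(c2, c2), t(t(c2, c2, c2), t(c2, c2, c2), c2), s(c2, c2)))) = 1 + max(2, 1, 3) = 4
depth(s(t(c2, c2, c2), t(c2, c2, c2))) = 1 + max(1, 1) = 2
depth(s(s(t(c2, c2, c2), t(c2, c2, c2)), s(t(c2, c2, c2), s(c2, c2)))) = 1 + max(2, 2) = 3
depth(s(s(c2, c2), t(c2, c2, c2))) = 1 + max(1, 1) = 2
depth(s(s(c2, c2), c2)) = 1 + max(1, 0) = 2
depth(s(s(s(c2, c2), c2), c2)) = 1 + max(2, 0) = 3
depth(t(t(c2, c2, c2), s(c2, c2), c2)) = 1 + max(1, 1, 0) = 2
depth(t(s(s(c2, c2), t(c2, c2, c2)), s(s(s(c2, c2), c2), c2), t(t(c2, c2, c2), s(c2, c2), c2))) = 1 + max(2, 3, 2) = 4
depth(t(t(s(t(c2, c2, c2), s(c2, c2)), s(c2, c2), t(s(c2, c2), t(t(c2, c2, c2), t(c2, c2, c2), c2), s(c2, c2))), s(s(t(c2, c2, c2), t(c2, c2, c2)), s(t(c2, c2, c2), s(c2, c2))), t(s(s(c2, c2), t(c2, c2, c2)), s(s(s(c2, c2), c2), c2), t(t(c2, c2, c2), s(c2, c2), c2)))) = 1 + max(4, 3, 4) = 5
depth(s(s(s(t(c2, c2, c2), s(s(c2, c2), t(s(c2, c2), c2, s(c2, c2)))), c2), t(t(s(t(c2, c2, c2), s(c2, c2)), s(c2, c2), t(s(c2, c2), t(t(c2, c2, c2), t(c2, c2, c2), c2), s(c2, c2))), s(s(t(c2, c2, c2), t(c2, c2, c2)), s(t(c2, c2, c2), s(c2, c2))), t(s(s(c2, c2), t(c2, c2, c2)), s(s(s(c2, c2), c2), c2), t(t(c2, c2, c2), s(c2, c2), c2))))) = 1 + max(5, 5) = 6

6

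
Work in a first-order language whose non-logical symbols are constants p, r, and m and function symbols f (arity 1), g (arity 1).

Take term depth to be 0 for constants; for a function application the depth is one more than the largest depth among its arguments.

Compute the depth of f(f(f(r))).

3

depth(f(r)) = 1 + depth(r) = 1 + 0 = 1
depth(f(f(r))) = 1 + depth(f(r)) = 1 + 1 = 2
depth(f(f(f(r)))) = 1 + depth(f(f(r))) = 1 + 2 = 3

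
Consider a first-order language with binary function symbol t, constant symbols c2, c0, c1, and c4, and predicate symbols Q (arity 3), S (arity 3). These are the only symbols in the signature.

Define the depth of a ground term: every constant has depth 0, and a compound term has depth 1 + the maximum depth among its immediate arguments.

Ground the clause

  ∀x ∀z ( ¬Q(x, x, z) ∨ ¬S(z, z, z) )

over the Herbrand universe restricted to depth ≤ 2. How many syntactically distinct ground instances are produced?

163216

Ground terms of depth ≤ 2:
  If N_k denotes the number of depth-≤k ground terms, the 4 constants give N_0 = 4, and each function symbol of arity r contributes N_{k-1}^r new terms at level k: N_k = 4 + N_{k-1}^2.
  N_0 = 4
  N_1 = 4 + 4^2 = 20
  N_2 = 4 + 20^2 = 404
So there are 404 ground terms available for substitution.
There are 2 variables to instantiate (x, z), each occurring in at least one literal, so different choices give different ground instances.
Number of ground instances = 404^2 = 163216.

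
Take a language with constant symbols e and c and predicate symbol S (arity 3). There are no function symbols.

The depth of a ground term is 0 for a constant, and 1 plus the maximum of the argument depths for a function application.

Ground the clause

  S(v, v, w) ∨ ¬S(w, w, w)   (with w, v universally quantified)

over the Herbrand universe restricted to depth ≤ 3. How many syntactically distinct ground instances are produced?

4

Ground terms of depth ≤ 3:
  With no function symbols every ground term is a constant, so there are exactly 2 ground terms at every depth bound.
  N_0 = 2
  N_1 = 2
  N_2 = 2
  N_3 = 2
So there are 2 ground terms available for substitution.
There are 2 variables to instantiate (w, v), each occurring in at least one literal, so different choices give different ground instances.
Number of ground instances = 2^2 = 4.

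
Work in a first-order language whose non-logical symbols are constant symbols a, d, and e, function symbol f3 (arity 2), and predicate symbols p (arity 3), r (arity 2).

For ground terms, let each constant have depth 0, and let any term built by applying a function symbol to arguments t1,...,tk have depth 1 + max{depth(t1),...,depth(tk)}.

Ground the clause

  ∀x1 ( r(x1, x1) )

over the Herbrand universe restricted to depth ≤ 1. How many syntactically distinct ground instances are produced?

Ground terms of depth ≤ 1:
  Let N_k = |{terms of depth ≤ k}|. Then N_0 = 3 and N_k = 3 + N_{k-1}^2 for k ≥ 1 (one summand per function symbol, arity giving the exponent).
  N_0 = 3
  N_1 = 3 + 3^2 = 12
  Explicitly: a, d, e, f3(a, a), f3(a, d), f3(a, e), f3(d, a), f3(d, d), f3(d, e), f3(e, a), f3(e, d), f3(e, e).
So there are 12 ground terms available for substitution.
There is 1 variable to instantiate (x1),  occurring in at least one literal, so different choices give different ground instances.
Number of ground instances = 12.

12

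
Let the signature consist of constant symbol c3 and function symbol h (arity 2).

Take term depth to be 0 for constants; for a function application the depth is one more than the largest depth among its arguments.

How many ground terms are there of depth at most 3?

Let N_k count ground terms of depth at most k. Each non-constant term of depth ≤ k is some function symbol applied to depth-≤(k−1) arguments, giving N_k = 1 + N_{k-1}^2.
N_0 = 1
N_1 = 1 + 1^2 = 2
N_2 = 1 + 2^2 = 5
N_3 = 1 + 5^2 = 26

26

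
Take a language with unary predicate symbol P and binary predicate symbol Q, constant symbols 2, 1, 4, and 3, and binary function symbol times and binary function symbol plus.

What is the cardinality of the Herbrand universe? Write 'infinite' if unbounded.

The signature has at least one function symbol (times, arity 2) and at least one constant (2).
Iterating times gives infinitely many distinct ground terms: 2, times(2, 2), times(times(2, 2), times(2, 2)), ...
So the Herbrand universe is infinite.

infinite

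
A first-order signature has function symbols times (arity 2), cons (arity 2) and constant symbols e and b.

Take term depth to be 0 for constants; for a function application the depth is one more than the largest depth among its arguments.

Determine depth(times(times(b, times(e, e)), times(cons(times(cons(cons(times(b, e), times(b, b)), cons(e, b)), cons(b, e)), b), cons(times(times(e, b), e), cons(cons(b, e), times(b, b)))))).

7

depth(times(e, e)) = 1 + max(0, 0) = 1
depth(times(b, times(e, e))) = 1 + max(0, 1) = 2
depth(times(b, e)) = 1 + max(0, 0) = 1
depth(times(b, b)) = 1 + max(0, 0) = 1
depth(cons(times(b, e), times(b, b))) = 1 + max(1, 1) = 2
depth(cons(e, b)) = 1 + max(0, 0) = 1
depth(cons(cons(times(b, e), times(b, b)), cons(e, b))) = 1 + max(2, 1) = 3
depth(cons(b, e)) = 1 + max(0, 0) = 1
depth(times(cons(cons(times(b, e), times(b, b)), cons(e, b)), cons(b, e))) = 1 + max(3, 1) = 4
depth(cons(times(cons(cons(times(b, e), times(b, b)), cons(e, b)), cons(b, e)), b)) = 1 + max(4, 0) = 5
depth(times(e, b)) = 1 + max(0, 0) = 1
depth(times(times(e, b), e)) = 1 + max(1, 0) = 2
depth(cons(cons(b, e), times(b, b))) = 1 + max(1, 1) = 2
depth(cons(times(times(e, b), e), cons(cons(b, e), times(b, b)))) = 1 + max(2, 2) = 3
depth(times(cons(times(cons(cons(times(b, e), times(b, b)), cons(e, b)), cons(b, e)), b), cons(times(times(e, b), e), cons(cons(b, e), times(b, b))))) = 1 + max(5, 3) = 6
depth(times(times(b, times(e, e)), times(cons(times(cons(cons(times(b, e), times(b, b)), cons(e, b)), cons(b, e)), b), cons(times(times(e, b), e), cons(cons(b, e), times(b, b)))))) = 1 + max(2, 6) = 7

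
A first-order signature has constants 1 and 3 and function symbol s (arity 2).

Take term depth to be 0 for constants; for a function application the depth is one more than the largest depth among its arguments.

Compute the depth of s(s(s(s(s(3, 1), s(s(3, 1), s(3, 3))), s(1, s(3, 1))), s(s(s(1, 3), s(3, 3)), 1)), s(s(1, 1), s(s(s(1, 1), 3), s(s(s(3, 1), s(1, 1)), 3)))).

6

depth(s(3, 1)) = 1 + max(0, 0) = 1
depth(s(3, 3)) = 1 + max(0, 0) = 1
depth(s(s(3, 1), s(3, 3))) = 1 + max(1, 1) = 2
depth(s(s(3, 1), s(s(3, 1), s(3, 3)))) = 1 + max(1, 2) = 3
depth(s(1, s(3, 1))) = 1 + max(0, 1) = 2
depth(s(s(s(3, 1), s(s(3, 1), s(3, 3))), s(1, s(3, 1)))) = 1 + max(3, 2) = 4
depth(s(1, 3)) = 1 + max(0, 0) = 1
depth(s(s(1, 3), s(3, 3))) = 1 + max(1, 1) = 2
depth(s(s(s(1, 3), s(3, 3)), 1)) = 1 + max(2, 0) = 3
depth(s(s(s(s(3, 1), s(s(3, 1), s(3, 3))), s(1, s(3, 1))), s(s(s(1, 3), s(3, 3)), 1))) = 1 + max(4, 3) = 5
depth(s(1, 1)) = 1 + max(0, 0) = 1
depth(s(s(1, 1), 3)) = 1 + max(1, 0) = 2
depth(s(s(3, 1), s(1, 1))) = 1 + max(1, 1) = 2
depth(s(s(s(3, 1), s(1, 1)), 3)) = 1 + max(2, 0) = 3
depth(s(s(s(1, 1), 3), s(s(s(3, 1), s(1, 1)), 3))) = 1 + max(2, 3) = 4
depth(s(s(1, 1), s(s(s(1, 1), 3), s(s(s(3, 1), s(1, 1)), 3)))) = 1 + max(1, 4) = 5
depth(s(s(s(s(s(3, 1), s(s(3, 1), s(3, 3))), s(1, s(3, 1))), s(s(s(1, 3), s(3, 3)), 1)), s(s(1, 1), s(s(s(1, 1), 3), s(s(s(3, 1), s(1, 1)), 3))))) = 1 + max(5, 5) = 6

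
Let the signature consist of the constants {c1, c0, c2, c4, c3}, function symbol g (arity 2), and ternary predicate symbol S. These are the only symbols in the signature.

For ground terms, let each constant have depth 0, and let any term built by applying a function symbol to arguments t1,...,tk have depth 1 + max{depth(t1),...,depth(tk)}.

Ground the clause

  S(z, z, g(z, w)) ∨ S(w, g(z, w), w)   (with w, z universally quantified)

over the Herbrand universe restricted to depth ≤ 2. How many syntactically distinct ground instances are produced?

Ground terms of depth ≤ 2:
  Count level by level. With function symbols g/2, the terms of depth ≤ k are the 5 constants together with each function applied to depth-≤(k−1) tuples, so N_k = 5 + N_{k-1}^2.
  N_0 = 5
  N_1 = 5 + 5^2 = 30
  N_2 = 5 + 30^2 = 905
So there are 905 ground terms available for substitution.
Each of w, z ranges independently over the available ground terms, and distinct assignments produce distinct instances.
Number of ground instances = 905^2 = 819025.

819025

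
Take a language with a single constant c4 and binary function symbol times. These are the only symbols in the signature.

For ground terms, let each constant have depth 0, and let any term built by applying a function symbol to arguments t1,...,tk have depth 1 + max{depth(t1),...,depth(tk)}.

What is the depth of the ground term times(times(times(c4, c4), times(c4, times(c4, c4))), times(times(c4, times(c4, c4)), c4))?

4

depth(times(c4, c4)) = 1 + max(0, 0) = 1
depth(times(c4, times(c4, c4))) = 1 + max(0, 1) = 2
depth(times(times(c4, c4), times(c4, times(c4, c4)))) = 1 + max(1, 2) = 3
depth(times(times(c4, times(c4, c4)), c4)) = 1 + max(2, 0) = 3
depth(times(times(times(c4, c4), times(c4, times(c4, c4))), times(times(c4, times(c4, c4)), c4))) = 1 + max(3, 3) = 4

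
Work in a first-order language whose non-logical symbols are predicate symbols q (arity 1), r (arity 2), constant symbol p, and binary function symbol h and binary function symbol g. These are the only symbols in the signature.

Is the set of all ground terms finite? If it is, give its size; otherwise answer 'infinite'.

infinite

The signature has at least one function symbol (h, arity 2) and at least one constant (p).
Iterating h gives infinitely many distinct ground terms: p, h(p, p), h(h(p, p), h(p, p)), ...
So the Herbrand universe is infinite.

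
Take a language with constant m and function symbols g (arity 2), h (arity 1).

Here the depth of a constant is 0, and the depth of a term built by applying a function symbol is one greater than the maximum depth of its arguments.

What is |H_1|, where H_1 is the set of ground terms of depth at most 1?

3

Count level by level. With function symbols g/2, h/1, the terms of depth ≤ k are the 1 constant together with each function applied to depth-≤(k−1) tuples, so N_k = 1 + N_{k-1}^2 + N_{k-1}.
N_0 = 1
N_1 = 1 + 1^2 + 1 = 3
Explicitly: m, g(m, m), h(m).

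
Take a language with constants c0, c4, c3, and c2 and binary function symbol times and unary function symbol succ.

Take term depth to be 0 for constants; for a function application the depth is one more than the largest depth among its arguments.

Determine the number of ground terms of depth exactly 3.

Let N_k = |{terms of depth ≤ k}|. Then N_0 = 4 and N_k = 4 + N_{k-1}^2 + N_{k-1} for k ≥ 1 (one summand per function symbol, arity giving the exponent).
N_0 = 4
N_1 = 4 + 4^2 + 4 = 24
N_2 = 4 + 24^2 + 24 = 604
N_3 = 4 + 604^2 + 604 = 365424
Terms of depth exactly 3: N_3 − N_2 = 365424 − 604 = 364820.

364820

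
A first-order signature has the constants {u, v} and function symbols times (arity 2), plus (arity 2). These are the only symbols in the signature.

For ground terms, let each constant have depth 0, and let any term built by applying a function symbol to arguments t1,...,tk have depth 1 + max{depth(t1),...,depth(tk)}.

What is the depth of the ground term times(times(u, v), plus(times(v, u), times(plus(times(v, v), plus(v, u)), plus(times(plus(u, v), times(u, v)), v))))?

depth(times(u, v)) = 1 + max(0, 0) = 1
depth(times(v, u)) = 1 + max(0, 0) = 1
depth(times(v, v)) = 1 + max(0, 0) = 1
depth(plus(v, u)) = 1 + max(0, 0) = 1
depth(plus(times(v, v), plus(v, u))) = 1 + max(1, 1) = 2
depth(plus(u, v)) = 1 + max(0, 0) = 1
depth(times(plus(u, v), times(u, v))) = 1 + max(1, 1) = 2
depth(plus(times(plus(u, v), times(u, v)), v)) = 1 + max(2, 0) = 3
depth(times(plus(times(v, v), plus(v, u)), plus(times(plus(u, v), times(u, v)), v))) = 1 + max(2, 3) = 4
depth(plus(times(v, u), times(plus(times(v, v), plus(v, u)), plus(times(plus(u, v), times(u, v)), v)))) = 1 + max(1, 4) = 5
depth(times(times(u, v), plus(times(v, u), times(plus(times(v, v), plus(v, u)), plus(times(plus(u, v), times(u, v)), v))))) = 1 + max(1, 5) = 6

6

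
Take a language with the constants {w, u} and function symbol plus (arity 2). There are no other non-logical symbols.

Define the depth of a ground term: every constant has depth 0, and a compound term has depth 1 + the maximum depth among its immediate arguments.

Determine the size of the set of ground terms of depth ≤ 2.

38

If N_k denotes the number of depth-≤k ground terms, the 2 constants give N_0 = 2, and each function symbol of arity r contributes N_{k-1}^r new terms at level k: N_k = 2 + N_{k-1}^2.
N_0 = 2
N_1 = 2 + 2^2 = 6
N_2 = 2 + 6^2 = 38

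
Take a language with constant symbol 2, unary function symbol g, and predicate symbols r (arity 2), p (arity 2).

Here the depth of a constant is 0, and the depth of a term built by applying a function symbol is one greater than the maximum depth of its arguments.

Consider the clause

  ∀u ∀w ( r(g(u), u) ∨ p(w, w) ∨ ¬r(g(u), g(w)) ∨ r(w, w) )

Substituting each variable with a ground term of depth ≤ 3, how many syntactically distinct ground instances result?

16

Ground terms of depth ≤ 3:
  If N_k denotes the number of depth-≤k ground terms, the 1 constant gives N_0 = 1, and each function symbol of arity r contributes N_{k-1}^r new terms at level k: N_k = 1 + N_{k-1}.
  N_0 = 1
  N_1 = 1 + 1 = 2
  N_2 = 1 + 2 = 3
  N_3 = 1 + 3 = 4
  Explicitly: 2, g(2), g(g(2)), g(g(g(2))).
So there are 4 ground terms available for substitution.
There are 2 variables to instantiate (u, w), each occurring in at least one literal, so different choices give different ground instances.
Number of ground instances = 4^2 = 16.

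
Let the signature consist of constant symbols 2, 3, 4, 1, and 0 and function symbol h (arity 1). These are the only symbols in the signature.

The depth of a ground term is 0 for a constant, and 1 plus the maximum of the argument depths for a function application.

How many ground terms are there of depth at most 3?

20

If N_k denotes the number of depth-≤k ground terms, the 5 constants give N_0 = 5, and each function symbol of arity r contributes N_{k-1}^r new terms at level k: N_k = 5 + N_{k-1}.
N_0 = 5
N_1 = 5 + 5 = 10
N_2 = 5 + 10 = 15
N_3 = 5 + 15 = 20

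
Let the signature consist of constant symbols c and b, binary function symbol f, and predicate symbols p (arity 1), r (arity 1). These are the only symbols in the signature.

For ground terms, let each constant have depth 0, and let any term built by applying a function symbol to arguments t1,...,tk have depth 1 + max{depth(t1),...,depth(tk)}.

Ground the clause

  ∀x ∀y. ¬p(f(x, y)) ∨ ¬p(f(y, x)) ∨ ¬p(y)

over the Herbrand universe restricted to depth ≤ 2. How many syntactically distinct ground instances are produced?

1444

Ground terms of depth ≤ 2:
  Write N_k for the number of ground terms of depth ≤ k. A term of depth ≤ k is either a constant or a function symbol applied to arguments of depth ≤ k−1, so N_k = 2 + N_{k-1}^2.
  N_0 = 2
  N_1 = 2 + 2^2 = 6
  N_2 = 2 + 6^2 = 38
So there are 38 ground terms available for substitution.
There are 2 variables to instantiate (x, y), each occurring in at least one literal, so different choices give different ground instances.
Number of ground instances = 38^2 = 1444.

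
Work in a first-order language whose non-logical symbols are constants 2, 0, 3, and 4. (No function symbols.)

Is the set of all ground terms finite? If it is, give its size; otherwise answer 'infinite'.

4

There are no function symbols, so every ground term is one of the 4 constants.
The Herbrand universe is {2, 0, 3, 4}, which is finite with 4 elements.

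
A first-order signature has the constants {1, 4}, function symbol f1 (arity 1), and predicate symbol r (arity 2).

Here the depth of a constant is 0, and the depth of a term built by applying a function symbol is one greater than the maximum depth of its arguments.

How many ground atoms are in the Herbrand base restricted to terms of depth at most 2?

36

First count ground terms of depth ≤ 2.
Let N_k count ground terms of depth at most k. Each non-constant term of depth ≤ k is some function symbol applied to depth-≤(k−1) arguments, giving N_k = 2 + N_{k-1}.
N_0 = 2
N_1 = 2 + 2 = 4
N_2 = 2 + 4 = 6
Explicitly: 1, 4, f1(1), f1(4), f1(f1(1)), f1(f1(4)).
So |H| = 6.
For each predicate symbol, the number of ground atoms is |H| raised to its arity; summing:
  r: 6^2 = 36
Total ground atoms: 36.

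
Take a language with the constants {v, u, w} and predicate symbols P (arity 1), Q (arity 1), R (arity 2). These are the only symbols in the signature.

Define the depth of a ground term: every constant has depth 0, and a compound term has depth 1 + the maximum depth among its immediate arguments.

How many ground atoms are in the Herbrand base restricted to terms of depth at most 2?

First count ground terms of depth ≤ 2.
With no function symbols every ground term is a constant, so there are exactly 3 ground terms at every depth bound.
N_0 = 3
N_1 = 3
N_2 = 3
Explicitly: v, u, w.
So |H| = 3.
Each predicate of arity r yields |H|^r ground atoms (one per choice of an r-tuple from H):
  P: 3;  Q: 3;  R: 3^2 = 9
Total ground atoms: 3 + 3 + 9 = 15.

15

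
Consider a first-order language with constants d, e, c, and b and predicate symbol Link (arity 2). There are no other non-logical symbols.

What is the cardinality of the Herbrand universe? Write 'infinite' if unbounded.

There are no function symbols, so every ground term is one of the 4 constants.
The Herbrand universe is {d, e, c, b}, which is finite with 4 elements.

4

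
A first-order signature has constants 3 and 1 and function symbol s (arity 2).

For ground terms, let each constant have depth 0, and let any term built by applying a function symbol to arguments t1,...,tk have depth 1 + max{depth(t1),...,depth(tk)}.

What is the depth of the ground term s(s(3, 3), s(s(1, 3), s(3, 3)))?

depth(s(3, 3)) = 1 + max(0, 0) = 1
depth(s(1, 3)) = 1 + max(0, 0) = 1
depth(s(s(1, 3), s(3, 3))) = 1 + max(1, 1) = 2
depth(s(s(3, 3), s(s(1, 3), s(3, 3)))) = 1 + max(1, 2) = 3

3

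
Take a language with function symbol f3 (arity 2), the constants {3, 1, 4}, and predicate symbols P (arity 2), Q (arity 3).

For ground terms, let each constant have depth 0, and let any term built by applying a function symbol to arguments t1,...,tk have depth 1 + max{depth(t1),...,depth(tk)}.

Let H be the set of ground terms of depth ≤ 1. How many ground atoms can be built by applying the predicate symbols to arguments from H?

1872

First count ground terms of depth ≤ 1.
Write N_k for the number of ground terms of depth ≤ k. A term of depth ≤ k is either a constant or a function symbol applied to arguments of depth ≤ k−1, so N_k = 3 + N_{k-1}^2.
N_0 = 3
N_1 = 3 + 3^2 = 12
Explicitly: 3, 1, 4, f3(3, 3), f3(3, 1), f3(3, 4), f3(1, 3), f3(1, 1), f3(1, 4), f3(4, 3), f3(4, 1), f3(4, 4).
So |H| = 12.
Ground atoms are formed by filling each argument slot of a predicate with a term from H, so an r-ary predicate gives |H|^r atoms:
  P: 12^2 = 144;  Q: 12^3 = 1728
Total ground atoms: 144 + 1728 = 1872.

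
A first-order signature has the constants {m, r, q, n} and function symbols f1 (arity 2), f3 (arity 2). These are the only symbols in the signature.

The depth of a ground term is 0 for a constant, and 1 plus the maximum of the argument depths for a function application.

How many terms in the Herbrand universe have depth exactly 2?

Let N_k = |{terms of depth ≤ k}|. Then N_0 = 4 and N_k = 4 + N_{k-1}^2 + N_{k-1}^2 for k ≥ 1 (one summand per function symbol, arity giving the exponent).
N_0 = 4
N_1 = 4 + 4^2 + 4^2 = 36
N_2 = 4 + 36^2 + 36^2 = 2596
Terms of depth exactly 2: N_2 − N_1 = 2596 − 36 = 2560.

2560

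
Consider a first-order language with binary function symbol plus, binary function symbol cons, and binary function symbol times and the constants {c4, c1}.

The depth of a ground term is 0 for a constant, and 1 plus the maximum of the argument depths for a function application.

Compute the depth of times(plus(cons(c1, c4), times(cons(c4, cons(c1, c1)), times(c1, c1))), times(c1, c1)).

depth(cons(c1, c4)) = 1 + max(0, 0) = 1
depth(cons(c1, c1)) = 1 + max(0, 0) = 1
depth(cons(c4, cons(c1, c1))) = 1 + max(0, 1) = 2
depth(times(c1, c1)) = 1 + max(0, 0) = 1
depth(times(cons(c4, cons(c1, c1)), times(c1, c1))) = 1 + max(2, 1) = 3
depth(plus(cons(c1, c4), times(cons(c4, cons(c1, c1)), times(c1, c1)))) = 1 + max(1, 3) = 4
depth(times(plus(cons(c1, c4), times(cons(c4, cons(c1, c1)), times(c1, c1))), times(c1, c1))) = 1 + max(4, 1) = 5

5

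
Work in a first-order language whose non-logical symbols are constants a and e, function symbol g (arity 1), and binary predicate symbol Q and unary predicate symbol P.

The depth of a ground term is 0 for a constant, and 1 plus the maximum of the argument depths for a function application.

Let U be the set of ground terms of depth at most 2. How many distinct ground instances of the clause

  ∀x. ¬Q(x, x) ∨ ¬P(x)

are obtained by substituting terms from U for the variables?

6

Ground terms of depth ≤ 2:
  Count level by level. With function symbols g/1, the terms of depth ≤ k are the 2 constants together with each function applied to depth-≤(k−1) tuples, so N_k = 2 + N_{k-1}.
  N_0 = 2
  N_1 = 2 + 2 = 4
  N_2 = 2 + 4 = 6
So there are 6 ground terms available for substitution.
The body mentions the single quantified variable x; since ground terms form a free algebra, no two substitutions collapse to the same formula.
Number of ground instances = 6.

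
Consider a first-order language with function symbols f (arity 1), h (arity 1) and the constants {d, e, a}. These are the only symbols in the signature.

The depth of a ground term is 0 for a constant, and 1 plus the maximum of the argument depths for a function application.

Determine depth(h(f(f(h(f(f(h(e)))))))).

7

depth(h(e)) = 1 + depth(e) = 1 + 0 = 1
depth(f(h(e))) = 1 + depth(h(e)) = 1 + 1 = 2
depth(f(f(h(e)))) = 1 + depth(f(h(e))) = 1 + 2 = 3
depth(h(f(f(h(e))))) = 1 + depth(f(f(h(e)))) = 1 + 3 = 4
depth(f(h(f(f(h(e)))))) = 1 + depth(h(f(f(h(e))))) = 1 + 4 = 5
depth(f(f(h(f(f(h(e))))))) = 1 + depth(f(h(f(f(h(e)))))) = 1 + 5 = 6
depth(h(f(f(h(f(f(h(e)))))))) = 1 + depth(f(f(h(f(f(h(e))))))) = 1 + 6 = 7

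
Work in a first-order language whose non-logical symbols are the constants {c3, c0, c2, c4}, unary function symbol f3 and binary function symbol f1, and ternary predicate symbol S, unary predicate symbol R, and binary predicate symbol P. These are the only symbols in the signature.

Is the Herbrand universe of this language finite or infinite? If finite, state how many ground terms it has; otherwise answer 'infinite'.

The signature has at least one function symbol (f3, arity 1) and at least one constant (c3).
Iterating f3 gives infinitely many distinct ground terms: c3, f3(c3), f3(f3(c3)), ...
So the Herbrand universe is infinite.

infinite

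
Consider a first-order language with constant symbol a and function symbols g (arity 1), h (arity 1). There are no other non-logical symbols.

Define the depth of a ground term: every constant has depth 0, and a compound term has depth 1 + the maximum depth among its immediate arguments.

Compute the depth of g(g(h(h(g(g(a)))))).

depth(g(a)) = 1 + depth(a) = 1 + 0 = 1
depth(g(g(a))) = 1 + depth(g(a)) = 1 + 1 = 2
depth(h(g(g(a)))) = 1 + depth(g(g(a))) = 1 + 2 = 3
depth(h(h(g(g(a))))) = 1 + depth(h(g(g(a)))) = 1 + 3 = 4
depth(g(h(h(g(g(a)))))) = 1 + depth(h(h(g(g(a))))) = 1 + 4 = 5
depth(g(g(h(h(g(g(a))))))) = 1 + depth(g(h(h(g(g(a)))))) = 1 + 5 = 6

6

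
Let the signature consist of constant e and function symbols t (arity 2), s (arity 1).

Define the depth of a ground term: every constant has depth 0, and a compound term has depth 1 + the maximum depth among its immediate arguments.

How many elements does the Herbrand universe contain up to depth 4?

33673

Let N_k count ground terms of depth at most k. Each non-constant term of depth ≤ k is some function symbol applied to depth-≤(k−1) arguments, giving N_k = 1 + N_{k-1}^2 + N_{k-1}.
N_0 = 1
N_1 = 1 + 1^2 + 1 = 3
N_2 = 1 + 3^2 + 3 = 13
N_3 = 1 + 13^2 + 13 = 183
N_4 = 1 + 183^2 + 183 = 33673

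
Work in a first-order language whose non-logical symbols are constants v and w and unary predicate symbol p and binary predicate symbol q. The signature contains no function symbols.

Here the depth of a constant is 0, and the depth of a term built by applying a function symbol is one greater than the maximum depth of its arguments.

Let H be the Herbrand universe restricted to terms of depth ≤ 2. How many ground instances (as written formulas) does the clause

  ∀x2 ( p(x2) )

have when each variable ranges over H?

Ground terms of depth ≤ 2:
  With no function symbols every ground term is a constant, so there are exactly 2 ground terms at every depth bound.
  N_0 = 2
  N_1 = 2
  N_2 = 2
So there are 2 ground terms available for substitution.
The clause has 1 distinct variable (x2), which appears in the body. In the free term algebra distinct substitutions yield syntactically distinct ground instances.
Number of ground instances = 2.

2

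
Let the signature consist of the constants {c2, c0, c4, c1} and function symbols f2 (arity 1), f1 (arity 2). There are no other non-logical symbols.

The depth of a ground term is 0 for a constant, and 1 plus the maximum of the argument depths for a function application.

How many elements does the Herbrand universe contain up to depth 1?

Let N_k count ground terms of depth at most k. Each non-constant term of depth ≤ k is some function symbol applied to depth-≤(k−1) arguments, giving N_k = 4 + N_{k-1} + N_{k-1}^2.
N_0 = 4
N_1 = 4 + 4 + 4^2 = 24

24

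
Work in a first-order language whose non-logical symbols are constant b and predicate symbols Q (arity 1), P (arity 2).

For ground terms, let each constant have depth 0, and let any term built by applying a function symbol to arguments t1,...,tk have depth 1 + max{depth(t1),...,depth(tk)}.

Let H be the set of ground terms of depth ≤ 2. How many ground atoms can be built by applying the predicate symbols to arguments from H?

2

First count ground terms of depth ≤ 2.
With no function symbols every ground term is a constant, so there is exactly 1 ground term at every depth bound.
N_0 = 1
N_1 = 1
N_2 = 1
So |H| = 1.
For each predicate symbol, the number of ground atoms is |H| raised to its arity; summing:
  Q: 1;  P: 1^2 = 1
Total ground atoms: 1 + 1 = 2.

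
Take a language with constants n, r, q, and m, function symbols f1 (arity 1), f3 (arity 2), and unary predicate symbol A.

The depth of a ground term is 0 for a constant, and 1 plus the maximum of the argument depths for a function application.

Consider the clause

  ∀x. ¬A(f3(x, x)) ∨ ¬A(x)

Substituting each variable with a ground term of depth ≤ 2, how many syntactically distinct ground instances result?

Ground terms of depth ≤ 2:
  If N_k denotes the number of depth-≤k ground terms, the 4 constants give N_0 = 4, and each function symbol of arity r contributes N_{k-1}^r new terms at level k: N_k = 4 + N_{k-1} + N_{k-1}^2.
  N_0 = 4
  N_1 = 4 + 4 + 4^2 = 24
  N_2 = 4 + 24 + 24^2 = 604
So there are 604 ground terms available for substitution.
The clause has 1 distinct variable (x), which appears in the body. In the free term algebra distinct substitutions yield syntactically distinct ground instances.
Number of ground instances = 604.

604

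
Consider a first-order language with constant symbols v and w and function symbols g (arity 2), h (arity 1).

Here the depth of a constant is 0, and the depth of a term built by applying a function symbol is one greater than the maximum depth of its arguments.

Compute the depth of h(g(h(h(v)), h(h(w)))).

depth(h(v)) = 1 + depth(v) = 1 + 0 = 1
depth(h(h(v))) = 1 + depth(h(v)) = 1 + 1 = 2
depth(h(w)) = 1 + depth(w) = 1 + 0 = 1
depth(h(h(w))) = 1 + depth(h(w)) = 1 + 1 = 2
depth(g(h(h(v)), h(h(w)))) = 1 + max(2, 2) = 3
depth(h(g(h(h(v)), h(h(w))))) = 1 + depth(g(h(h(v)), h(h(w)))) = 1 + 3 = 4

4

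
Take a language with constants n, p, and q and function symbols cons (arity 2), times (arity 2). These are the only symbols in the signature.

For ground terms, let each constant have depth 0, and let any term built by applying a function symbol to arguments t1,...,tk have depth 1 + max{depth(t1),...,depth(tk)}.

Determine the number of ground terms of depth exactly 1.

18

If N_k denotes the number of depth-≤k ground terms, the 3 constants give N_0 = 3, and each function symbol of arity r contributes N_{k-1}^r new terms at level k: N_k = 3 + N_{k-1}^2 + N_{k-1}^2.
N_0 = 3
N_1 = 3 + 3^2 + 3^2 = 21
Terms of depth exactly 1: N_1 − N_0 = 21 − 3 = 18.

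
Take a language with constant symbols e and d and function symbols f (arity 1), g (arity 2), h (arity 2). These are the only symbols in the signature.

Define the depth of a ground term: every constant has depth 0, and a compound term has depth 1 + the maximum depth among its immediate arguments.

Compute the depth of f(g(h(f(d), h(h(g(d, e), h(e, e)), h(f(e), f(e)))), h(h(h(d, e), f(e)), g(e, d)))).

depth(f(d)) = 1 + depth(d) = 1 + 0 = 1
depth(g(d, e)) = 1 + max(0, 0) = 1
depth(h(e, e)) = 1 + max(0, 0) = 1
depth(h(g(d, e), h(e, e))) = 1 + max(1, 1) = 2
depth(f(e)) = 1 + depth(e) = 1 + 0 = 1
depth(h(f(e), f(e))) = 1 + max(1, 1) = 2
depth(h(h(g(d, e), h(e, e)), h(f(e), f(e)))) = 1 + max(2, 2) = 3
depth(h(f(d), h(h(g(d, e), h(e, e)), h(f(e), f(e))))) = 1 + max(1, 3) = 4
depth(h(d, e)) = 1 + max(0, 0) = 1
depth(h(h(d, e), f(e))) = 1 + max(1, 1) = 2
depth(g(e, d)) = 1 + max(0, 0) = 1
depth(h(h(h(d, e), f(e)), g(e, d))) = 1 + max(2, 1) = 3
depth(g(h(f(d), h(h(g(d, e), h(e, e)), h(f(e), f(e)))), h(h(h(d, e), f(e)), g(e, d)))) = 1 + max(4, 3) = 5
depth(f(g(h(f(d), h(h(g(d, e), h(e, e)), h(f(e), f(e)))), h(h(h(d, e), f(e)), g(e, d))))) = 1 + depth(g(h(f(d), h(h(g(d, e), h(e, e)), h(f(e), f(e)))), h(h(h(d, e), f(e)), g(e, d)))) = 1 + 5 = 6

6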